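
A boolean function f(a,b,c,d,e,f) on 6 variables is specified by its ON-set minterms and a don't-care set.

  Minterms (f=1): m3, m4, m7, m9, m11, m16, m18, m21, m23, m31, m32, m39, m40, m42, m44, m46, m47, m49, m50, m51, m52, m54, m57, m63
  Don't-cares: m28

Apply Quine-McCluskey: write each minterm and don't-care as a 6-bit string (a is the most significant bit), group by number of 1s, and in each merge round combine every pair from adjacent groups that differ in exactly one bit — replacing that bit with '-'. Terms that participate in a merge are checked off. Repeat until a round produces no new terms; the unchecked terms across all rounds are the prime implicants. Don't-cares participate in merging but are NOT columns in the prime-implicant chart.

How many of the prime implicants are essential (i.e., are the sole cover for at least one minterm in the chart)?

8

Round 0: 000011✓ 000100 000111✓ 001001✓ 001011✓ 010000✓ 010010✓ 010101✓ 010111✓ 011100 011111✓ 100000✓ 100111✓ 101000✓ 101010✓ 101100✓ 101110✓ 101111✓ 110001✓ 110010✓ 110011✓ 110100✓ 110110✓ 111001✓ 111111✓
Round 1: -00111 -10010 -11111 0-0111 00-011 000-11 0010-1 01-111 0100-0 0101-1 1-1111 10-000 10-111 101-00✓ 101-10✓ 1010-0✓ 1011-0✓ 10111- 11-001 110-10 1100-1 11001- 1101-0
Round 2: 101--0
PIs = {-00111, -10010, -11111, 0-0111, 00-011, 000-11, 000100, 0010-1, 01-111, 0100-0, 0101-1, 011100, 1-1111, 10-000, 10-111, 101--0, 10111-, 11-001, 110-10, 1100-1, 11001-, 1101-0}
Coverage chart:
  m3: 00-011,000-11
  m4: 000100 ←essential
  m7: -00111,0-0111,000-11
  m9: 0010-1 ←essential
  m11: 00-011,0010-1
  m16: 0100-0 ←essential
  m18: -10010,0100-0
  m21: 0101-1 ←essential
  m23: 0-0111,01-111,0101-1
  m31: -11111,01-111
  m32: 10-000 ←essential
  m39: -00111,10-111
  m40: 10-000,101--0
  m42: 101--0 ←essential
  m44: 101--0 ←essential
  m46: 101--0,10111-
  m47: 1-1111,10-111,10111-
  m49: 11-001,1100-1
  m50: -10010,110-10,11001-
  m51: 1100-1,11001-
  m52: 1101-0 ←essential
  m54: 110-10,1101-0
  m57: 11-001 ←essential
  m63: -11111,1-1111
Essential: 000100, 0010-1, 0100-0, 0101-1, 10-000, 101--0, 11-001, 1101-0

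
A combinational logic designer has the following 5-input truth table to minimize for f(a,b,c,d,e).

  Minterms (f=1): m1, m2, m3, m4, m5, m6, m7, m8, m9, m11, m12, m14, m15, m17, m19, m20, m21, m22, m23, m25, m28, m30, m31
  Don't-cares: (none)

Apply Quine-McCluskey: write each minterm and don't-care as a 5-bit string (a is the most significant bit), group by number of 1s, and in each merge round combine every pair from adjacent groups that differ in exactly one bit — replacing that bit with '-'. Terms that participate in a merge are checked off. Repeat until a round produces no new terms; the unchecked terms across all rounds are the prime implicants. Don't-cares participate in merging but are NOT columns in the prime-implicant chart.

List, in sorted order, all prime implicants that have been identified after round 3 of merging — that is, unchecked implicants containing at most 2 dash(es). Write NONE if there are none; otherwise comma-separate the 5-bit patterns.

Round 0: 00001✓ 00010✓ 00011✓ 00100✓ 00101✓ 00110✓ 00111✓ 01000✓ 01001✓ 01011✓ 01100✓ 01110✓ 01111✓ 10001✓ 10011✓ 10100✓ 10101✓ 10110✓ 10111✓ 11001✓ 11100✓ 11110✓ 11111✓
Round 1: -0001✓ -0011✓ -0100✓ -0101✓ -0110✓ -0111✓ -1001✓ -1100✓ -1110✓ -1111✓ 0-001✓ 0-011✓ 0-100✓ 0-110✓ 0-111✓ 00-01✓ 00-10✓ 00-11✓ 000-1✓ 0001-✓ 001-0✓ 001-1✓ 0010-✓ 0011-✓ 01-00 01-11✓ 010-1✓ 0100- 011-0✓ 0111-✓ 1-001✓ 1-100✓ 1-110✓ 1-111✓ 10-01✓ 10-11✓ 100-1✓ 101-0✓ 101-1✓ 1010-✓ 1011-✓ 111-0✓ 1111-✓
Round 2: --001 --100✓ --110✓ --111✓ -0-01✓ -0-11✓ -00-1✓ -01-0✓ -01-1✓ -010-✓ -011-✓ -11-0✓ -111-✓ 0--11 0-0-1 0-1-0✓ 0-11-✓ 00--1✓ 00-1- 001--✓ 1-1-0✓ 1-11-✓ 10--1✓ 101--✓
Round 3: --1-0 --11- -0--1 -01--
PIs = {--001, --1-0, --11-, -0--1, -01--, 0--11, 0-0-1, 00-1-, 01-00, 0100-}

--001, 0--11, 0-0-1, 00-1-, 01-00, 0100-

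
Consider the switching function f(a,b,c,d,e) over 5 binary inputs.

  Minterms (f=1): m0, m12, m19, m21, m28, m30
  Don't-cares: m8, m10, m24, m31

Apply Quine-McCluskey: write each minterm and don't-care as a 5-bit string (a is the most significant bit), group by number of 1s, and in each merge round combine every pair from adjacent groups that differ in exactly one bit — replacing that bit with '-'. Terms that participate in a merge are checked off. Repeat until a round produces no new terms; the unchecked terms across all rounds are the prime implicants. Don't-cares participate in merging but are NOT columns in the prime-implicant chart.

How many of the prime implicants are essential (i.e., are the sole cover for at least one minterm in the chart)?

4

size-2^0 implicants → 00000(✓)  01000(✓)  01010(✓)  01100(✓)  10011  10101  11000(✓)  11100(✓)  11110(✓)  11111(✓)
size-2^1 implicants → -1000(✓)  -1100(✓)  0-000  01-00(✓)  010-0  11-00(✓)  111-0  1111-
size-2^2 implicants → -1-00
Unchecked terms (primes): -1-00, 0-000, 010-0, 10011, 10101, 111-0, 1111-
Minterm coverage:
  m0 ⊆ 0-000 [E]
  m12 ⊆ -1-00 [E]
  m19 ⊆ 10011 [E]
  m21 ⊆ 10101 [E]
  m28 ⊆ -1-00,111-0
  m30 ⊆ 111-0,1111-
E = {-1-00, 0-000, 10011, 10101}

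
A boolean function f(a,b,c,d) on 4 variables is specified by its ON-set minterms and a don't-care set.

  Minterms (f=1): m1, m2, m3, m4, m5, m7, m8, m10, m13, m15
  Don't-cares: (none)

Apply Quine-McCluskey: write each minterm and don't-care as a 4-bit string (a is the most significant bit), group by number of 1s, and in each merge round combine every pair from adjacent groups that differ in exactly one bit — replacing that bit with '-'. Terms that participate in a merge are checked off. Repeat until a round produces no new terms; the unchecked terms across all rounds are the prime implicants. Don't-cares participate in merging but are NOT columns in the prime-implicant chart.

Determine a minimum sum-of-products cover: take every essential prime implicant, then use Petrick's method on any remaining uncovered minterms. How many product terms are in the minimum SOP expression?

size-2^0 implicants → 0001(✓)  0010(✓)  0011(✓)  0100(✓)  0101(✓)  0111(✓)  1000(✓)  1010(✓)  1101(✓)  1111(✓)
size-2^1 implicants → -010  -101(✓)  -111(✓)  0-01(✓)  0-11(✓)  00-1(✓)  001-  01-1(✓)  010-  10-0  11-1(✓)
size-2^2 implicants → -1-1  0--1
Unchecked terms (primes): -010, -1-1, 0--1, 001-, 010-, 10-0
Minterm coverage:
  m1 ⊆ 0--1 [E]
  m2 ⊆ -010,001-
  m3 ⊆ 0--1,001-
  m4 ⊆ 010- [E]
  m5 ⊆ -1-1,0--1,010-
  m7 ⊆ -1-1,0--1
  m8 ⊆ 10-0 [E]
  m10 ⊆ -010,10-0
  m13 ⊆ -1-1 [E]
  m15 ⊆ -1-1 [E]
E = {-1-1, 0--1, 010-, 10-0}
Petrick residual → -010
Cover = b'cd' + bd + a'd + a'bc' + ab'd'  |cover|=5

5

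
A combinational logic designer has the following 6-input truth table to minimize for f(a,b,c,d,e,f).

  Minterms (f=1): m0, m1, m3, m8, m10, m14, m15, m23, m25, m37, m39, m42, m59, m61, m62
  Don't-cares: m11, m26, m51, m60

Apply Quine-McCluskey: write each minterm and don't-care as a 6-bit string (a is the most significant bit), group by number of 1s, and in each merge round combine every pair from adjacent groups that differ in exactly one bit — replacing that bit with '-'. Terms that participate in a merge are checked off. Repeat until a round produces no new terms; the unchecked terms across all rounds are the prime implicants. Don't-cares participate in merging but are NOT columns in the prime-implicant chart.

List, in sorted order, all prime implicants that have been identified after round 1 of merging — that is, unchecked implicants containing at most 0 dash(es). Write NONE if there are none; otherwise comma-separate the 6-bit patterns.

Round 0: 000000✓ 000001✓ 000011✓ 001000✓ 001010✓ 001011✓ 001110✓ 001111✓ 010111 011001 011010✓ 100101✓ 100111✓ 101010✓ 110011✓ 111011✓ 111100✓ 111101✓ 111110✓
Round 1: -01010 0-1010 00-000 00-011 0000-1 00000- 001-10✓ 001-11✓ 0010-0 00101-✓ 00111-✓ 1001-1 11-011 1111-0 11110-
Round 2: 001-1-
PIs = {-01010, 0-1010, 00-000, 00-011, 0000-1, 00000-, 001-1-, 0010-0, 010111, 011001, 1001-1, 11-011, 1111-0, 11110-}

010111, 011001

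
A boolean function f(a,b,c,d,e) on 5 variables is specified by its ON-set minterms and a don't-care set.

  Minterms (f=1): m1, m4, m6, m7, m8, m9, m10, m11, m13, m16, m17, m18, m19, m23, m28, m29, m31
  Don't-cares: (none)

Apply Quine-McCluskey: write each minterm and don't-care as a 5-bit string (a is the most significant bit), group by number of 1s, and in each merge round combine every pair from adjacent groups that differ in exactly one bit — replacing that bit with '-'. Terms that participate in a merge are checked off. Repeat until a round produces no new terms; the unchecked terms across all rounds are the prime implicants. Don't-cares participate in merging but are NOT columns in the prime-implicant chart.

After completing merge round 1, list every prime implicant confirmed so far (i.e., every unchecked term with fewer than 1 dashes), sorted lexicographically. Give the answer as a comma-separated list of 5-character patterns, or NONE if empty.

NONE

[col 0] 00001*, 00100*, 00110*, 00111*, 01000*, 01001*, 01010*, 01011*, 01101*, 10000*, 10001*, 10010*, 10011*, 10111*, 11100*, 11101*, 11111*
[col 1] -0001, -0111, -1101, 0-001, 001-0, 0011-, 01-01, 010-0*, 010-1*, 0100-*, 0101-*, 1-111, 10-11, 100-0*, 100-1*, 1000-*, 1001-*, 111-1, 1110-
[col 2] 010--, 100--
Prime implicants: -0001, -0111, -1101, 0-001, 001-0, 0011-, 01-01, 010--, 1-111, 10-11, 100--, 111-1, 1110-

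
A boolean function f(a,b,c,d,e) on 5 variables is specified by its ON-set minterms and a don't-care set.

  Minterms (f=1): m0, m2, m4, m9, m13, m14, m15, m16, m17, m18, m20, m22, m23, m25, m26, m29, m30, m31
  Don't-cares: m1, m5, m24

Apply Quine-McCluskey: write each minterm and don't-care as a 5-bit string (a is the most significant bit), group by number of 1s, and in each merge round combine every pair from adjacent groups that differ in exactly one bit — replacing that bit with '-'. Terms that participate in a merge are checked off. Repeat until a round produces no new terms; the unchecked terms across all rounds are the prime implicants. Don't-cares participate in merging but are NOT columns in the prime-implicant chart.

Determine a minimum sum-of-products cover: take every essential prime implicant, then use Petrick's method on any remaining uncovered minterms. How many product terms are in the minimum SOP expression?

7

[col 0] 00000*, 00001*, 00010*, 00100*, 00101*, 01001*, 01101*, 01110*, 01111*, 10000*, 10001*, 10010*, 10100*, 10110*, 10111*, 11000*, 11001*, 11010*, 11101*, 11110*, 11111*
[col 1] -0000*, -0001*, -0010*, -0100*, -1001*, -1101*, -1110*, -1111*, 0-001*, 0-101*, 00-00*, 00-01*, 000-0*, 0000-*, 0010-*, 01-01*, 011-1*, 0111-*, 1-000*, 1-001*, 1-010*, 1-110*, 1-111*, 10-00*, 10-10*, 100-0*, 1000-*, 101-0*, 1011-*, 11-01*, 11-10*, 110-0*, 1100-*, 111-1*, 1111-*
[col 2] --001, -0-00, -00-0, -000-, -1-01, -11-1, -111-, 0--01, 00-0-, 1--10, 1-0-0, 1-00-, 1-11-, 10--0
Prime implicants: --001, -0-00, -00-0, -000-, -1-01, -11-1, -111-, 0--01, 00-0-, 1--10, 1-0-0, 1-00-, 1-11-, 10--0
PI chart (minterm → PIs covering it):
  0 | -0-00,-00-0,-000-,00-0-
  2 | -00-0  (sole → essential)
  4 | -0-00,00-0-
  9 | --001,-1-01,0--01
  13 | -1-01,-11-1,0--01
  14 | -111-  (sole → essential)
  15 | -11-1,-111-
  16 | -0-00,-00-0,-000-,1-0-0,1-00-,10--0
  17 | --001,-000-,1-00-
  18 | -00-0,1--10,1-0-0,10--0
  20 | -0-00,10--0
  22 | 1--10,1-11-,10--0
  23 | 1-11-  (sole → essential)
  25 | --001,-1-01,1-00-
  26 | 1--10,1-0-0
  29 | -1-01,-11-1
  30 | -111-,1--10,1-11-
  31 | -11-1,-111-,1-11-
Essential prime implicants: -00-0, -111-, 1-11-
Petrick residual → --001, -0-00, -1-01, 1--10
Minimum SOP uses 7 PIs: c'd'e + b'd'e' + b'c'e' + bd'e + bcd + ade' + acd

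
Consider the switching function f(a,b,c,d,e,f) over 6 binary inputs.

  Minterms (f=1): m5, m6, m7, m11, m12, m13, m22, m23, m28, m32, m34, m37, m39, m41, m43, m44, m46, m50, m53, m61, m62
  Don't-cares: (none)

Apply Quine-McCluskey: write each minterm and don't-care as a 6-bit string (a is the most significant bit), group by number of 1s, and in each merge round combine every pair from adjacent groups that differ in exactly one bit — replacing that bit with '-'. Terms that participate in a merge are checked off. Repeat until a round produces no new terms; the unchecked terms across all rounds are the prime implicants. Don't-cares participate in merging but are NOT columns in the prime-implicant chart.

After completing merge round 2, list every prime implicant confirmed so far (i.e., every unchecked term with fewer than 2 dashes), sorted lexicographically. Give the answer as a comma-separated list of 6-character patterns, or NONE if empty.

-01011, -01100, 0-1100, 00-101, 00110-, 1-0010, 1-0101, 1-1110, 1000-0, 1010-1, 1011-0, 11-101

size-2^0 implicants → 000101(✓)  000110(✓)  000111(✓)  001011(✓)  001100(✓)  001101(✓)  010110(✓)  010111(✓)  011100(✓)  100000(✓)  100010(✓)  100101(✓)  100111(✓)  101001(✓)  101011(✓)  101100(✓)  101110(✓)  110010(✓)  110101(✓)  111101(✓)  111110(✓)
size-2^1 implicants → -00101(✓)  -00111(✓)  -01011  -01100  0-0110(✓)  0-0111(✓)  0-1100  00-101  0001-1(✓)  00011-(✓)  00110-  01011-(✓)  1-0010  1-0101  1-1110  1000-0  1001-1(✓)  1010-1  1011-0  11-101
size-2^2 implicants → -001-1  0-011-
Unchecked terms (primes): -001-1, -01011, -01100, 0-011-, 0-1100, 00-101, 00110-, 1-0010, 1-0101, 1-1110, 1000-0, 1010-1, 1011-0, 11-101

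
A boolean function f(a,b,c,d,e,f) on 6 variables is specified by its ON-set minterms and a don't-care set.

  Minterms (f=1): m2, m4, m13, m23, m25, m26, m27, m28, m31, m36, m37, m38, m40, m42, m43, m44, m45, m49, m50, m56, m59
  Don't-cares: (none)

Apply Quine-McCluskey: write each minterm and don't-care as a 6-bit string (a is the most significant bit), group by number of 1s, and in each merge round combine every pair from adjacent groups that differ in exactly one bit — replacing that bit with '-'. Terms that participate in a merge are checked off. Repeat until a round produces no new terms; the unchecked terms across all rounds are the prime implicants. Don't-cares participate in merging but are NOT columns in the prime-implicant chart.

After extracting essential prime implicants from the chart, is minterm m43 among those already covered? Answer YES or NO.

Round 0: 000010 000100✓ 001101✓ 010111✓ 011001✓ 011010✓ 011011✓ 011100 011111✓ 100100✓ 100101✓ 100110✓ 101000✓ 101010✓ 101011✓ 101100✓ 101101✓ 110001 110010 111000✓ 111011✓
Round 1: -00100 -01101 -11011 01-111 011-11 0110-1 01101- 1-1000 1-1011 10-100✓ 10-101✓ 1001-0 10010-✓ 101-00 1010-0 10101- 10110-✓
Round 2: 10-10-
PIs = {-00100, -01101, -11011, 000010, 01-111, 011-11, 0110-1, 01101-, 011100, 1-1000, 1-1011, 10-10-, 1001-0, 101-00, 1010-0, 10101-, 110001, 110010}
Coverage chart:
  m2: 000010 ←essential
  m4: -00100 ←essential
  m13: -01101 ←essential
  m23: 01-111 ←essential
  m25: 0110-1 ←essential
  m26: 01101- ←essential
  m27: -11011,011-11,0110-1,01101-
  m28: 011100 ←essential
  m31: 01-111,011-11
  m36: -00100,10-10-,1001-0
  m37: 10-10- ←essential
  m38: 1001-0 ←essential
  m40: 1-1000,101-00,1010-0
  m42: 1010-0,10101-
  m43: 1-1011,10101-
  m44: 10-10-,101-00
  m45: -01101,10-10-
  m49: 110001 ←essential
  m50: 110010 ←essential
  m56: 1-1000 ←essential
  m59: -11011,1-1011
Essential: -00100, -01101, 000010, 01-111, 0110-1, 01101-, 011100, 1-1000, 10-10-, 1001-0, 110001, 110010

NO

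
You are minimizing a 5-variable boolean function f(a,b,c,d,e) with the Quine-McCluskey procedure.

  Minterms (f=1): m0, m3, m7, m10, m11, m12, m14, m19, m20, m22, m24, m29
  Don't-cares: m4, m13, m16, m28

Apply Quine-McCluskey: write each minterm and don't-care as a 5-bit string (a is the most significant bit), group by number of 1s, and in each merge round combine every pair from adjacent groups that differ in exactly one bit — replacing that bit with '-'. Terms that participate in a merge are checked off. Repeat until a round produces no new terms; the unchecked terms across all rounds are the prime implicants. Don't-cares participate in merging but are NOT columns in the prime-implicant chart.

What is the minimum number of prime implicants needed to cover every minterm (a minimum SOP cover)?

Round 0: 00000✓ 00011✓ 00100✓ 00111✓ 01010✓ 01011✓ 01100✓ 01101✓ 01110✓ 10000✓ 10011✓ 10100✓ 10110✓ 11000✓ 11100✓ 11101✓
Round 1: -0000✓ -0011 -0100✓ -1100✓ -1101✓ 0-011 0-100✓ 00-00✓ 00-11 01-10 0101- 011-0 0110-✓ 1-000✓ 1-100✓ 10-00✓ 101-0 11-00✓ 1110-✓
Round 2: --100 -0-00 -110- 1--00
PIs = {--100, -0-00, -0011, -110-, 0-011, 00-11, 01-10, 0101-, 011-0, 1--00, 101-0}
Coverage chart:
  m0: -0-00 ←essential
  m3: -0011,0-011,00-11
  m7: 00-11 ←essential
  m10: 01-10,0101-
  m11: 0-011,0101-
  m12: --100,-110-,011-0
  m14: 01-10,011-0
  m19: -0011 ←essential
  m20: --100,-0-00,1--00,101-0
  m22: 101-0 ←essential
  m24: 1--00 ←essential
  m29: -110- ←essential
Essential: -0-00, -0011, -110-, 00-11, 1--00, 101-0
Petrick residual → 0-011, 01-10
Min cover (8 terms): b'd'e' + b'c'de + bcd' + a'c'de + a'b'de + a'bde' + ad'e' + ab'ce'

8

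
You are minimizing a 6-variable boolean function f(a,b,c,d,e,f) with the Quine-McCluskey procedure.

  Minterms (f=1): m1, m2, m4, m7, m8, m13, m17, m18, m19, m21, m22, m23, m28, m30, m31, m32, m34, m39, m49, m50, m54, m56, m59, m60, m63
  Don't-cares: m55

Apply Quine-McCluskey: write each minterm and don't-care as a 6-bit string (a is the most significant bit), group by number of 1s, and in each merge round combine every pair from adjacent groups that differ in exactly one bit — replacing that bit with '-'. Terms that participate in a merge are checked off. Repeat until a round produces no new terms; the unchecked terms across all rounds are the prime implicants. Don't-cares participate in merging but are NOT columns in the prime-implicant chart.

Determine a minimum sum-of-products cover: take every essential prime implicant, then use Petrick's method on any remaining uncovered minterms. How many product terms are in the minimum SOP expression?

size-2^0 implicants → 000001(✓)  000010(✓)  000100  000111(✓)  001000  001101  010001(✓)  010010(✓)  010011(✓)  010101(✓)  010110(✓)  010111(✓)  011100(✓)  011110(✓)  011111(✓)  100000(✓)  100010(✓)  100111(✓)  110001(✓)  110010(✓)  110110(✓)  110111(✓)  111000(✓)  111011(✓)  111100(✓)  111111(✓)
size-2^1 implicants → -00010(✓)  -00111(✓)  -10001  -10010(✓)  -10110(✓)  -10111(✓)  -11100  -11111(✓)  0-0001  0-0010(✓)  0-0111(✓)  01-110(✓)  01-111(✓)  010-01(✓)  010-10(✓)  010-11(✓)  0100-1(✓)  01001-(✓)  0101-1(✓)  01011-(✓)  0111-0  01111-(✓)  1-0010(✓)  1-0111(✓)  1000-0  11-111(✓)  110-10(✓)  11011-(✓)  111-00  111-11
size-2^2 implicants → --0010  --0111  -1-111  -10-10  -1011-  01-11-  010--1  010-1-
Unchecked terms (primes): --0010, --0111, -1-111, -10-10, -10001, -1011-, -11100, 0-0001, 000100, 001000, 001101, 01-11-, 010--1, 010-1-, 0111-0, 1000-0, 111-00, 111-11
Minterm coverage:
  m1 ⊆ 0-0001 [E]
  m2 ⊆ --0010 [E]
  m4 ⊆ 000100 [E]
  m7 ⊆ --0111 [E]
  m8 ⊆ 001000 [E]
  m13 ⊆ 001101 [E]
  m17 ⊆ -10001,0-0001,010--1
  m18 ⊆ --0010,-10-10,010-1-
  m19 ⊆ 010--1,010-1-
  m21 ⊆ 010--1 [E]
  m22 ⊆ -10-10,-1011-,01-11-,010-1-
  m23 ⊆ --0111,-1-111,-1011-,01-11-,010--1,010-1-
  m28 ⊆ -11100,0111-0
  m30 ⊆ 01-11-,0111-0
  m31 ⊆ -1-111,01-11-
  m32 ⊆ 1000-0 [E]
  m34 ⊆ --0010,1000-0
  m39 ⊆ --0111 [E]
  m49 ⊆ -10001 [E]
  m50 ⊆ --0010,-10-10
  m54 ⊆ -10-10,-1011-
  m56 ⊆ 111-00 [E]
  m59 ⊆ 111-11 [E]
  m60 ⊆ -11100,111-00
  m63 ⊆ -1-111,111-11
E = {--0010, --0111, -10001, 0-0001, 000100, 001000, 001101, 010--1, 1000-0, 111-00, 111-11}
Petrick residual → -1-111, -10-10, 0111-0
Cover = c'd'ef' + c'def + bdef + bc'ef' + bc'd'e'f + a'c'd'e'f + a'b'c'de'f' + a'b'cd'e'f' + a'b'cde'f + a'bc'f + a'bcdf' + ab'c'd'f' + abce'f' + abcef  |cover|=14

14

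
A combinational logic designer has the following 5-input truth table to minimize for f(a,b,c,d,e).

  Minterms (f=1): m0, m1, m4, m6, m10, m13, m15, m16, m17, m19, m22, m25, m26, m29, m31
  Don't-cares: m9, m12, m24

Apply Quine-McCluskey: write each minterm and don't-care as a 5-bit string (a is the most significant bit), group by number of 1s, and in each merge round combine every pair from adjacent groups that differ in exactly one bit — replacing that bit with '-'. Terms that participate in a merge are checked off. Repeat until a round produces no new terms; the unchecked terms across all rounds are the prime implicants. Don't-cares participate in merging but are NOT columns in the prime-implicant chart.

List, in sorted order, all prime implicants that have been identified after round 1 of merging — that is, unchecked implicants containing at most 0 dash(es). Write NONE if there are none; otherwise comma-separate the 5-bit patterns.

Round 0: 00000✓ 00001✓ 00100✓ 00110✓ 01001✓ 01010✓ 01100✓ 01101✓ 01111✓ 10000✓ 10001✓ 10011✓ 10110✓ 11000✓ 11001✓ 11010✓ 11101✓ 11111✓
Round 1: -0000✓ -0001✓ -0110 -1001✓ -1010 -1101✓ -1111✓ 0-001✓ 0-100 00-00 0000-✓ 001-0 01-01✓ 011-1✓ 0110- 1-000✓ 1-001✓ 100-1 1000-✓ 11-01✓ 110-0 1100-✓ 111-1✓
Round 2: --001 -000- -1-01 -11-1 1-00-
PIs = {--001, -000-, -0110, -1-01, -1010, -11-1, 0-100, 00-00, 001-0, 0110-, 1-00-, 100-1, 110-0}

NONE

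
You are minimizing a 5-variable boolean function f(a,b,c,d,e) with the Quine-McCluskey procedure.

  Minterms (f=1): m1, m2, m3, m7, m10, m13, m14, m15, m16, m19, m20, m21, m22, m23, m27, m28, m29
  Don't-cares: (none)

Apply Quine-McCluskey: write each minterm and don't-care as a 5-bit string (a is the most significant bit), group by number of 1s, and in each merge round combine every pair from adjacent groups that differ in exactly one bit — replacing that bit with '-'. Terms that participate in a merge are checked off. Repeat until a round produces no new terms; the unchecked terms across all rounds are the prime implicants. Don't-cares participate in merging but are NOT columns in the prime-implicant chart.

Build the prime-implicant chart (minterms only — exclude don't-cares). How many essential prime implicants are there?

5

Round 0: 00001✓ 00010✓ 00011✓ 00111✓ 01010✓ 01101✓ 01110✓ 01111✓ 10000✓ 10011✓ 10100✓ 10101✓ 10110✓ 10111✓ 11011✓ 11100✓ 11101✓
Round 1: -0011✓ -0111✓ -1101 0-010 0-111 00-11✓ 000-1 0001- 01-10 011-1 0111- 1-011 1-100✓ 1-101✓ 10-00 10-11✓ 101-0✓ 101-1✓ 1010-✓ 1011-✓ 1110-✓
Round 2: -0-11 1-10- 101--
PIs = {-0-11, -1101, 0-010, 0-111, 000-1, 0001-, 01-10, 011-1, 0111-, 1-011, 1-10-, 10-00, 101--}
Coverage chart:
  m1: 000-1 ←essential
  m2: 0-010,0001-
  m3: -0-11,000-1,0001-
  m7: -0-11,0-111
  m10: 0-010,01-10
  m13: -1101,011-1
  m14: 01-10,0111-
  m15: 0-111,011-1,0111-
  m16: 10-00 ←essential
  m19: -0-11,1-011
  m20: 1-10-,10-00,101--
  m21: 1-10-,101--
  m22: 101-- ←essential
  m23: -0-11,101--
  m27: 1-011 ←essential
  m28: 1-10- ←essential
  m29: -1101,1-10-
Essential: 000-1, 1-011, 1-10-, 10-00, 101--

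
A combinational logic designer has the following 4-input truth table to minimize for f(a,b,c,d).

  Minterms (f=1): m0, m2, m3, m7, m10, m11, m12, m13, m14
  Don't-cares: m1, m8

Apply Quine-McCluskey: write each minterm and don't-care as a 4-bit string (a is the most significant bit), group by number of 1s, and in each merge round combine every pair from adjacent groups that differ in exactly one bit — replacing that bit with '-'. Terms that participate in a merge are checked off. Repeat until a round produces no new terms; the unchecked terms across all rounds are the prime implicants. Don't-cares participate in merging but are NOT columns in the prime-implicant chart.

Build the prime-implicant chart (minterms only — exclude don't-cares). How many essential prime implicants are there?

size-2^0 implicants → 0000(✓)  0001(✓)  0010(✓)  0011(✓)  0111(✓)  1000(✓)  1010(✓)  1011(✓)  1100(✓)  1101(✓)  1110(✓)
size-2^1 implicants → -000(✓)  -010(✓)  -011(✓)  0-11  00-0(✓)  00-1(✓)  000-(✓)  001-(✓)  1-00(✓)  1-10(✓)  10-0(✓)  101-(✓)  11-0(✓)  110-
size-2^2 implicants → -0-0  -01-  00--  1--0
Unchecked terms (primes): -0-0, -01-, 0-11, 00--, 1--0, 110-
Minterm coverage:
  m0 ⊆ -0-0,00--
  m2 ⊆ -0-0,-01-,00--
  m3 ⊆ -01-,0-11,00--
  m7 ⊆ 0-11 [E]
  m10 ⊆ -0-0,-01-,1--0
  m11 ⊆ -01- [E]
  m12 ⊆ 1--0,110-
  m13 ⊆ 110- [E]
  m14 ⊆ 1--0 [E]
E = {-01-, 0-11, 1--0, 110-}

4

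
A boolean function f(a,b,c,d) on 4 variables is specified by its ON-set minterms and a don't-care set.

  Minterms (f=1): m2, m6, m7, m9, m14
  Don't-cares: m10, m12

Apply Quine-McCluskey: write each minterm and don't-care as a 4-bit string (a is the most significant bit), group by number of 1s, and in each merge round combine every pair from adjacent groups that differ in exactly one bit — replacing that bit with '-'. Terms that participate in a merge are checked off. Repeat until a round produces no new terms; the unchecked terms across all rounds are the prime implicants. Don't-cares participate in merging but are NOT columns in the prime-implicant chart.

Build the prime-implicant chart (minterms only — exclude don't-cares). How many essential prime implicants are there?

[col 0] 0010*, 0110*, 0111*, 1001, 1010*, 1100*, 1110*
[col 1] -010*, -110*, 0-10*, 011-, 1-10*, 11-0
[col 2] --10
Prime implicants: --10, 011-, 1001, 11-0
PI chart (minterm → PIs covering it):
  2 | --10  (sole → essential)
  6 | --10,011-
  7 | 011-  (sole → essential)
  9 | 1001  (sole → essential)
  14 | --10,11-0
Essential prime implicants: --10, 011-, 1001

3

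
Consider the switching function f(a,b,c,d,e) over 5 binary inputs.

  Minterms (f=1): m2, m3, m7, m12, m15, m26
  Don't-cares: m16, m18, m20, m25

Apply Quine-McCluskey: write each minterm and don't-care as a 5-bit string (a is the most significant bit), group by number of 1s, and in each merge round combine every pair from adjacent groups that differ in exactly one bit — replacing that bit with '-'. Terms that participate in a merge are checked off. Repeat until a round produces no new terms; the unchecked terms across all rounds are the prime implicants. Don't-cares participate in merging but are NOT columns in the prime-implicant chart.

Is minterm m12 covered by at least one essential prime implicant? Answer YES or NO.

YES

size-2^0 implicants → 00010(✓)  00011(✓)  00111(✓)  01100  01111(✓)  10000(✓)  10010(✓)  10100(✓)  11001  11010(✓)
size-2^1 implicants → -0010  0-111  00-11  0001-  1-010  10-00  100-0
Unchecked terms (primes): -0010, 0-111, 00-11, 0001-, 01100, 1-010, 10-00, 100-0, 11001
Minterm coverage:
  m2 ⊆ -0010,0001-
  m3 ⊆ 00-11,0001-
  m7 ⊆ 0-111,00-11
  m12 ⊆ 01100 [E]
  m15 ⊆ 0-111 [E]
  m26 ⊆ 1-010 [E]
E = {0-111, 01100, 1-010}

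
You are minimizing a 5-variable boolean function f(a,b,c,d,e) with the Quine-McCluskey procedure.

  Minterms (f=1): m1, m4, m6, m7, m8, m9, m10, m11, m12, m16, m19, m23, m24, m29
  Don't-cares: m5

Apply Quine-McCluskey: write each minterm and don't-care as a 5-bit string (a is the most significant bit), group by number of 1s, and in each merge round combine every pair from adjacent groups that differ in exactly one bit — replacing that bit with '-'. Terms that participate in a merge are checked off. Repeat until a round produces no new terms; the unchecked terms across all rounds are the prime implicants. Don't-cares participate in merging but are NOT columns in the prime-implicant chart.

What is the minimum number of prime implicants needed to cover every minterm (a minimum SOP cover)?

Round 0: 00001✓ 00100✓ 00101✓ 00110✓ 00111✓ 01000✓ 01001✓ 01010✓ 01011✓ 01100✓ 10000✓ 10011✓ 10111✓ 11000✓ 11101
Round 1: -0111 -1000 0-001 0-100 00-01 001-0✓ 001-1✓ 0010-✓ 0011-✓ 01-00 010-0✓ 010-1✓ 0100-✓ 0101-✓ 1-000 10-11
Round 2: 001-- 010--
PIs = {-0111, -1000, 0-001, 0-100, 00-01, 001--, 01-00, 010--, 1-000, 10-11, 11101}
Coverage chart:
  m1: 0-001,00-01
  m4: 0-100,001--
  m6: 001-- ←essential
  m7: -0111,001--
  m8: -1000,01-00,010--
  m9: 0-001,010--
  m10: 010-- ←essential
  m11: 010-- ←essential
  m12: 0-100,01-00
  m16: 1-000 ←essential
  m19: 10-11 ←essential
  m23: -0111,10-11
  m24: -1000,1-000
  m29: 11101 ←essential
Essential: 001--, 010--, 1-000, 10-11, 11101
Petrick residual → 0-001, 0-100
Min cover (7 terms): a'c'd'e + a'cd'e' + a'b'c + a'bc' + ac'd'e' + ab'de + abcd'e

7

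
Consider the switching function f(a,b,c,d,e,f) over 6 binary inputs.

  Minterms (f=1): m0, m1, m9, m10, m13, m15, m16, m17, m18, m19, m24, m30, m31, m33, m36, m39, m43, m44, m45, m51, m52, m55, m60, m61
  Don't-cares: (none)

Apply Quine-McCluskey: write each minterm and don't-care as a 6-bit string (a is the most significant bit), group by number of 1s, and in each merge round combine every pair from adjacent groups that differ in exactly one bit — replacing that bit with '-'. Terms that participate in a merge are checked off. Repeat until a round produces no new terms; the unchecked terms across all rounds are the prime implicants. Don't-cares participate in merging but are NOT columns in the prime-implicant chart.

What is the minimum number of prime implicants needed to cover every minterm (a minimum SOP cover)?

Round 0: 000000✓ 000001✓ 001001✓ 001010 001101✓ 001111✓ 010000✓ 010001✓ 010010✓ 010011✓ 011000✓ 011110✓ 011111✓ 100001✓ 100100✓ 100111✓ 101011 101100✓ 101101✓ 110011✓ 110100✓ 110111✓ 111100✓ 111101✓
Round 1: -00001 -01101 -10011 0-0000✓ 0-0001✓ 0-1111 00-001 00000-✓ 001-01 0011-1 01-000 0100-0✓ 0100-1✓ 01000-✓ 01001-✓ 01111- 1-0100✓ 1-0111 1-1100✓ 1-1101✓ 10-100✓ 10110-✓ 11-100✓ 110-11 11110-✓
Round 2: 0-000- 0100-- 1--100 1-110-
PIs = {-00001, -01101, -10011, 0-000-, 0-1111, 00-001, 001-01, 001010, 0011-1, 01-000, 0100--, 01111-, 1--100, 1-0111, 1-110-, 101011, 110-11}
Coverage chart:
  m0: 0-000- ←essential
  m1: -00001,0-000-,00-001
  m9: 00-001,001-01
  m10: 001010 ←essential
  m13: -01101,001-01,0011-1
  m15: 0-1111,0011-1
  m16: 0-000-,01-000,0100--
  m17: 0-000-,0100--
  m18: 0100-- ←essential
  m19: -10011,0100--
  m24: 01-000 ←essential
  m30: 01111- ←essential
  m31: 0-1111,01111-
  m33: -00001 ←essential
  m36: 1--100 ←essential
  m39: 1-0111 ←essential
  m43: 101011 ←essential
  m44: 1--100,1-110-
  m45: -01101,1-110-
  m51: -10011,110-11
  m52: 1--100 ←essential
  m55: 1-0111,110-11
  m60: 1--100,1-110-
  m61: 1-110- ←essential
Essential: -00001, 0-000-, 001010, 01-000, 0100--, 01111-, 1--100, 1-0111, 1-110-, 101011
Petrick residual → -10011, 0-1111, 001-01
Min cover (13 terms): b'c'd'e'f + bc'd'ef + a'c'd'e' + a'cdef + a'b'ce'f + a'b'cd'ef' + a'bd'e'f' + a'bc'd' + a'bcde + ade'f' + ac'def + acde' + ab'cd'ef

13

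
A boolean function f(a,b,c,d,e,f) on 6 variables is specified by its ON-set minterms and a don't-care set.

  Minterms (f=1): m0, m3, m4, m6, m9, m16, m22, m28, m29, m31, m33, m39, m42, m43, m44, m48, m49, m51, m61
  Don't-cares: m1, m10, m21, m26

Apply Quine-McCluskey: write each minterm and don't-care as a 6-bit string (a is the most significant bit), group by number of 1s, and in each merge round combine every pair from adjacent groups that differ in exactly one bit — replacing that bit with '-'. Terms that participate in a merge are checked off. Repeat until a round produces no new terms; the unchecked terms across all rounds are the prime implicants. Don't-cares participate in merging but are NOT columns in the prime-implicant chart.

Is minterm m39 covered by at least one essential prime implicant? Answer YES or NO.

Round 0: 000000✓ 000001✓ 000011✓ 000100✓ 000110✓ 001001✓ 001010✓ 010000✓ 010101✓ 010110✓ 011010✓ 011100✓ 011101✓ 011111✓ 100001✓ 100111 101010✓ 101011✓ 101100 110000✓ 110001✓ 110011✓ 111101✓
Round 1: -00001 -01010 -10000 -11101 0-0000 0-0110 0-1010 00-001 000-00 0000-1 00000- 0001-0 01-101 0111-1 01110- 1-0001 10101- 1100-1 11000-
PIs = {-00001, -01010, -10000, -11101, 0-0000, 0-0110, 0-1010, 00-001, 000-00, 0000-1, 00000-, 0001-0, 01-101, 0111-1, 01110-, 1-0001, 100111, 10101-, 101100, 1100-1, 11000-}
Coverage chart:
  m0: 0-0000,000-00,00000-
  m3: 0000-1 ←essential
  m4: 000-00,0001-0
  m6: 0-0110,0001-0
  m9: 00-001 ←essential
  m16: -10000,0-0000
  m22: 0-0110 ←essential
  m28: 01110- ←essential
  m29: -11101,01-101,0111-1,01110-
  m31: 0111-1 ←essential
  m33: -00001,1-0001
  m39: 100111 ←essential
  m42: -01010,10101-
  m43: 10101- ←essential
  m44: 101100 ←essential
  m48: -10000,11000-
  m49: 1-0001,1100-1,11000-
  m51: 1100-1 ←essential
  m61: -11101 ←essential
Essential: -11101, 0-0110, 00-001, 0000-1, 0111-1, 01110-, 100111, 10101-, 101100, 1100-1

YES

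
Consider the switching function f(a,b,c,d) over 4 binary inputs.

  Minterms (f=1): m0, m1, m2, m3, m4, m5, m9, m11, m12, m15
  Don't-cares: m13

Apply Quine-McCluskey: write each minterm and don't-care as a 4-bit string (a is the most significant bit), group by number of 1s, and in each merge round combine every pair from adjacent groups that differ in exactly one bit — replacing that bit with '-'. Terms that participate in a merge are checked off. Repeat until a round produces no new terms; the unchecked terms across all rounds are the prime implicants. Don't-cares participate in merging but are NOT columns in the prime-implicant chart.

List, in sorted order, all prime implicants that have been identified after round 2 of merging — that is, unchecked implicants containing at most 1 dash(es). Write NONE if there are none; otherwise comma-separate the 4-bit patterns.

[col 0] 0000*, 0001*, 0010*, 0011*, 0100*, 0101*, 1001*, 1011*, 1100*, 1101*, 1111*
[col 1] -001*, -011*, -100*, -101*, 0-00*, 0-01*, 00-0*, 00-1*, 000-*, 001-*, 010-*, 1-01*, 1-11*, 10-1*, 11-1*, 110-*
[col 2] --01, -0-1, -10-, 0-0-, 00--, 1--1
Prime implicants: --01, -0-1, -10-, 0-0-, 00--, 1--1

NONE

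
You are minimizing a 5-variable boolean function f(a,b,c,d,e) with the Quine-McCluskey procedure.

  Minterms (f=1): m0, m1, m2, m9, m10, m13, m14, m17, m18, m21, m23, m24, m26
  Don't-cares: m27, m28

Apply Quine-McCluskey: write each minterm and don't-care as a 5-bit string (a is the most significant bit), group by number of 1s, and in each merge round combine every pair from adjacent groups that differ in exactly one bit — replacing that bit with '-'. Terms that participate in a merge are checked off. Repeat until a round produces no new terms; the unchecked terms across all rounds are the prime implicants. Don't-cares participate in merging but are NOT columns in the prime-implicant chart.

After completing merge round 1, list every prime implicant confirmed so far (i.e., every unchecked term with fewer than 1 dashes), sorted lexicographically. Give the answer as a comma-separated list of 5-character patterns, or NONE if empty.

NONE

[col 0] 00000*, 00001*, 00010*, 01001*, 01010*, 01101*, 01110*, 10001*, 10010*, 10101*, 10111*, 11000*, 11010*, 11011*, 11100*
[col 1] -0001, -0010*, -1010*, 0-001, 0-010*, 000-0, 0000-, 01-01, 01-10, 1-010*, 10-01, 101-1, 11-00, 110-0, 1101-
[col 2] --010
Prime implicants: --010, -0001, 0-001, 000-0, 0000-, 01-01, 01-10, 10-01, 101-1, 11-00, 110-0, 1101-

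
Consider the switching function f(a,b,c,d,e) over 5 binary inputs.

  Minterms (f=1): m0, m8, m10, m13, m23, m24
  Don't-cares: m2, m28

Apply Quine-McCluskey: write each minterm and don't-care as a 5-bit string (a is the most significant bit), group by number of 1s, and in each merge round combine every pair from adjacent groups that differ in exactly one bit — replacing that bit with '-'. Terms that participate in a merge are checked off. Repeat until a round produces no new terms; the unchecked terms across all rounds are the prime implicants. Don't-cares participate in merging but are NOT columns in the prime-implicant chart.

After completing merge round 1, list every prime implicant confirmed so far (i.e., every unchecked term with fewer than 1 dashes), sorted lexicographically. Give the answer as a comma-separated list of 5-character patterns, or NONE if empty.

[col 0] 00000*, 00010*, 01000*, 01010*, 01101, 10111, 11000*, 11100*
[col 1] -1000, 0-000*, 0-010*, 000-0*, 010-0*, 11-00
[col 2] 0-0-0
Prime implicants: -1000, 0-0-0, 01101, 10111, 11-00

01101, 10111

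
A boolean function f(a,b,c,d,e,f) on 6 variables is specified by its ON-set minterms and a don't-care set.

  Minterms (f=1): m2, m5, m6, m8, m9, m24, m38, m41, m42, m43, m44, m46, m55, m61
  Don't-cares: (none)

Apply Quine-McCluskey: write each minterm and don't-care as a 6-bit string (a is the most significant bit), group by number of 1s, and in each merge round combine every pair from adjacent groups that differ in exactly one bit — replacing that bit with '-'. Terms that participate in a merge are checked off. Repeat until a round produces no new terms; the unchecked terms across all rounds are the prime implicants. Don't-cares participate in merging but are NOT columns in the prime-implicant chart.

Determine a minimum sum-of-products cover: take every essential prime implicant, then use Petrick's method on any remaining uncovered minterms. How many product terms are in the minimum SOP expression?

9

size-2^0 implicants → 000010(✓)  000101  000110(✓)  001000(✓)  001001(✓)  011000(✓)  100110(✓)  101001(✓)  101010(✓)  101011(✓)  101100(✓)  101110(✓)  110111  111101
size-2^1 implicants → -00110  -01001  0-1000  000-10  00100-  10-110  101-10  1010-1  10101-  1011-0
Unchecked terms (primes): -00110, -01001, 0-1000, 000-10, 000101, 00100-, 10-110, 101-10, 1010-1, 10101-, 1011-0, 110111, 111101
Minterm coverage:
  m2 ⊆ 000-10 [E]
  m5 ⊆ 000101 [E]
  m6 ⊆ -00110,000-10
  m8 ⊆ 0-1000,00100-
  m9 ⊆ -01001,00100-
  m24 ⊆ 0-1000 [E]
  m38 ⊆ -00110,10-110
  m41 ⊆ -01001,1010-1
  m42 ⊆ 101-10,10101-
  m43 ⊆ 1010-1,10101-
  m44 ⊆ 1011-0 [E]
  m46 ⊆ 10-110,101-10,1011-0
  m55 ⊆ 110111 [E]
  m61 ⊆ 111101 [E]
E = {0-1000, 000-10, 000101, 1011-0, 110111, 111101}
Petrick residual → -00110, -01001, 10101-
Cover = b'c'def' + b'cd'e'f + a'cd'e'f' + a'b'c'ef' + a'b'c'de'f + ab'cd'e + ab'cdf' + abc'def + abcde'f  |cover|=9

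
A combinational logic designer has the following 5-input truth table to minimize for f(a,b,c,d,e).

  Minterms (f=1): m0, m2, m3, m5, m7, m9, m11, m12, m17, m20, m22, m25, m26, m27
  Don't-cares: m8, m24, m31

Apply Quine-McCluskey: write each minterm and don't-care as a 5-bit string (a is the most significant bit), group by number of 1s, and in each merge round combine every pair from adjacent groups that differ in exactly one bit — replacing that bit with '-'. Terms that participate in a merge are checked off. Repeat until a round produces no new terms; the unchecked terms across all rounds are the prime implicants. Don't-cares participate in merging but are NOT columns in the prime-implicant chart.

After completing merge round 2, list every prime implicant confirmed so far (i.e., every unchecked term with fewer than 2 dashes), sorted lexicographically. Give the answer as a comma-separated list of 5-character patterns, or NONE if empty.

0-000, 0-011, 00-11, 000-0, 0001-, 001-1, 01-00, 1-001, 101-0, 11-11

size-2^0 implicants → 00000(✓)  00010(✓)  00011(✓)  00101(✓)  00111(✓)  01000(✓)  01001(✓)  01011(✓)  01100(✓)  10001(✓)  10100(✓)  10110(✓)  11000(✓)  11001(✓)  11010(✓)  11011(✓)  11111(✓)
size-2^1 implicants → -1000(✓)  -1001(✓)  -1011(✓)  0-000  0-011  00-11  000-0  0001-  001-1  01-00  010-1(✓)  0100-(✓)  1-001  101-0  11-11  110-0(✓)  110-1(✓)  1100-(✓)  1101-(✓)
size-2^2 implicants → -10-1  -100-  110--
Unchecked terms (primes): -10-1, -100-, 0-000, 0-011, 00-11, 000-0, 0001-, 001-1, 01-00, 1-001, 101-0, 11-11, 110--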